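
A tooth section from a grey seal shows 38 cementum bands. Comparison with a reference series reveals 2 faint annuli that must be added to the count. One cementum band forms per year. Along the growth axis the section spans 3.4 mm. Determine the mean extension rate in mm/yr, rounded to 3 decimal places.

0.085 mm/yr

Adjusted count: 38 + 2 = 40 cementum bands.
Mean rate = 3.4 mm / 40 years ≈ 0.085 mm/yr.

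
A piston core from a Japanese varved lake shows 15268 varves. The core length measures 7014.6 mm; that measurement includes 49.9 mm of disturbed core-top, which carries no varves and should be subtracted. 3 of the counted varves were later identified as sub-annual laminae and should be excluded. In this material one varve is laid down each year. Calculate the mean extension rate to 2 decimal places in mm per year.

0.46 mm per year

True varve count = 15268 − 3 = 15265.
Net length = 7014.6 − 49.9 = 6964.7 mm.
Mean rate = 6964.7 mm / 15265 years ≈ 0.46 mm per year.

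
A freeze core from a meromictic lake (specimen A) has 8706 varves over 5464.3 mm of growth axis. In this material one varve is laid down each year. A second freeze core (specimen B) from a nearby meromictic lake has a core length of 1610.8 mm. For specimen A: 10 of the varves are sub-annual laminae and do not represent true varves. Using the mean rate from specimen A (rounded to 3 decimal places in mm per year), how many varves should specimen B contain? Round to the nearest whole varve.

2565 varves

Specimen A: adjusted count: 8706 − 10 = 8696 varves.
A: 5464.3 mm over 8696 years gives 5464.3 / 8696 ≈ 0.628 mm per year.
For B, 1610.8 / 0.628 = 2564.97 years ≈ 2565 varves.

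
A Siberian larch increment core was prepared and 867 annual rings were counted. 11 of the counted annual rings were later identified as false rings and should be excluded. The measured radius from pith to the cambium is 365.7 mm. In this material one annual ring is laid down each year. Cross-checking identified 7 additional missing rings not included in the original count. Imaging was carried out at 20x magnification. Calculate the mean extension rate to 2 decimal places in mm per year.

True annual ring count = 867 − 11 + 7 = 863.
Mean rate = 365.7 mm / 863 years ≈ 0.42 mm per year.

0.42 mm per year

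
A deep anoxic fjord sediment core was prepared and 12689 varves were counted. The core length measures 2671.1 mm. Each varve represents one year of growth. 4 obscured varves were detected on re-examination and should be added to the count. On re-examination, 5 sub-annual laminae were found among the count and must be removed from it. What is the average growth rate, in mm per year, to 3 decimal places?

0.211 mm per year

True varve count = 12689 − 5 + 4 = 12688.
Mean rate = 2671.1 mm / 12688 years ≈ 0.211 mm per year.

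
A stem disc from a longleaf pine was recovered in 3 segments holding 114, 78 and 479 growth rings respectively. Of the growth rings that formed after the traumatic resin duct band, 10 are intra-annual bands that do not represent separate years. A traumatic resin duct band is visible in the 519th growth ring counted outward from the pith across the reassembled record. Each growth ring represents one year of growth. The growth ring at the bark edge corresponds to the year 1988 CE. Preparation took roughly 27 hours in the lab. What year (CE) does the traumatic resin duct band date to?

Total growth rings = 114 + 78 + 479 = 671.
671 − 519 = 152 growth rings lie beyond the traumatic resin duct band toward the bark edge.
Excluding 10 false growth rings: 152 − 10 = 142.
The growth ring at the bark edge is 1988 CE, so the traumatic resin duct band dates to 1988 − 142 = 1846 CE.

1846 CE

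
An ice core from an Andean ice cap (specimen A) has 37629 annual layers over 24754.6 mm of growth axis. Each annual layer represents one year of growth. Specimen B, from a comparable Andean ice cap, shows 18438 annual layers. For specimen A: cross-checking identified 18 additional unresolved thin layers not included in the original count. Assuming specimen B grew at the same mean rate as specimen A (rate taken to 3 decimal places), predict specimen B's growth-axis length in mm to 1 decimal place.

Specimen A: after corrections the count is 37629 + 18 = 37647 annual layers.
A: Extension rate ≈ 24754.6 / 37647 = 0.658 mm/yr.
Length of B = 0.658 × 18438 = 12132.2 mm.

12132.2 mm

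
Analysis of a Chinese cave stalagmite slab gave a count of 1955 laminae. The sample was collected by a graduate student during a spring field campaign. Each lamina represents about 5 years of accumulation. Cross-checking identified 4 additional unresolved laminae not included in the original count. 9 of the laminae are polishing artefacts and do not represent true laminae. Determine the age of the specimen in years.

True lamina count = 1955 − 9 + 4 = 1950.
At 5 years per lamina, 1950 × 5 = 9750 years.

9750 years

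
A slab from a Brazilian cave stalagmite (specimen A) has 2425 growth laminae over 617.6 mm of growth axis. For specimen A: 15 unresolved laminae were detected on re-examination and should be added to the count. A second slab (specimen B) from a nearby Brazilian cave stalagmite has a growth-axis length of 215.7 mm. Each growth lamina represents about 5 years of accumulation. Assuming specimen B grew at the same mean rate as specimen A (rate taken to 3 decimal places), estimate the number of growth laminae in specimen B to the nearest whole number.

Specimen A: true growth lamina count = 2425 + 15 = 2440.
Specimen A: at 5 years per growth lamina, 2440 × 5 = 12200 years.
A: 617.6 mm over 12200 years gives 617.6 / 12200 ≈ 0.051 mm/yr.
For B, 215.7 / 0.051 = 4229.41 years; at 5 years per growth lamina that is 4229.41 / 5 ≈ 846 growth laminae.

846 growth laminae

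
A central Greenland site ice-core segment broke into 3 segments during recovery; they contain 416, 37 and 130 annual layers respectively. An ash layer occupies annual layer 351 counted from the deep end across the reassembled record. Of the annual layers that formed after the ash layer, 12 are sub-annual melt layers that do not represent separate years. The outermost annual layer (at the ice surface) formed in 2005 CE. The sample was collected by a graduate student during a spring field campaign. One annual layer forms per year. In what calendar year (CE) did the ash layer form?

1785 CE

Total annual layers = 416 + 37 + 130 = 583.
583 − 351 = 232 annual layers lie beyond the ash layer toward the ice surface.
Removing the 12 false annual layers leaves 232 − 12 = 220 true annual layers beyond the ash layer.
Counting back 220 years from 2005 CE places the ash layer in 2005 − 220 = 1785 CE.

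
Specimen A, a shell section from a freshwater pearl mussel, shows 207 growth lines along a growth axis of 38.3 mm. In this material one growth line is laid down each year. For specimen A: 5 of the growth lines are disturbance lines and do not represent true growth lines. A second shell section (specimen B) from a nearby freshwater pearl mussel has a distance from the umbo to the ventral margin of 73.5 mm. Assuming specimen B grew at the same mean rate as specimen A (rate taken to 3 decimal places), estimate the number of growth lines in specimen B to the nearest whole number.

Specimen A: correcting the raw count gives 207 − 5 = 202 true growth lines.
A: Mean rate = 38.3 mm / 202 years ≈ 0.190 mm per year.
B spans 73.5 / 0.190 = 386.84 years ≈ 387 growth lines.

387 growth lines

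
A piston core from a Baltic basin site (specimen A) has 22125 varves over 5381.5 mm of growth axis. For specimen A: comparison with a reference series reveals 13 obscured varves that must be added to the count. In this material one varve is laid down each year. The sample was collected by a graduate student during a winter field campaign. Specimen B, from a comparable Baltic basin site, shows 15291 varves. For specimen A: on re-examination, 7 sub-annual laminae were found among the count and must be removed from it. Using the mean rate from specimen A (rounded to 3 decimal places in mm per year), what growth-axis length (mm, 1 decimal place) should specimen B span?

3715.7 mm

Specimen A: adjusted count: 22125 − 7 + 13 = 22131 varves.
A: Mean rate = 5381.5 mm / 22131 years ≈ 0.243 mm per year.
For B, 0.243 mm/year × 15291 years = 3715.7 mm.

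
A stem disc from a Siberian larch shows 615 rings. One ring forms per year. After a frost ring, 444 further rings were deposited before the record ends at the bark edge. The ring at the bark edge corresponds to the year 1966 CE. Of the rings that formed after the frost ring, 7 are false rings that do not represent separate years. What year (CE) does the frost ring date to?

444 rings post-date the frost ring.
Removing the 7 false rings leaves 444 − 7 = 437 true rings beyond the frost ring.
Counting back 437 years from 1966 CE places the frost ring in 1966 − 437 = 1529 CE.

1529 CE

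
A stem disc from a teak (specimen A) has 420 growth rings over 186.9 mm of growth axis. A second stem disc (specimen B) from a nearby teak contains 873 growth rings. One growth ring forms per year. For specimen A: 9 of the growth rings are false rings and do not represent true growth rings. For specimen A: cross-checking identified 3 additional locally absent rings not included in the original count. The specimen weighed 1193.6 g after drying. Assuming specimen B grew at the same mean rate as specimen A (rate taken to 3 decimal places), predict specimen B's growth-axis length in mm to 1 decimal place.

Specimen A: after corrections the count is 420 − 9 + 3 = 414 growth rings.
A: Extension rate ≈ 186.9 / 414 = 0.451 mm per year.
For B, 0.451 mm/year × 873 years = 393.7 mm.

393.7 mm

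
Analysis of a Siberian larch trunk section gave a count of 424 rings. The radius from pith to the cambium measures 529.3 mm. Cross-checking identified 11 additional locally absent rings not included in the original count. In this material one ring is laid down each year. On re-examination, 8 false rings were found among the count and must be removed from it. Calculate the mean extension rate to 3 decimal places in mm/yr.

After corrections the count is 424 − 8 + 11 = 427 rings.
529.3 mm over 427 years gives 529.3 / 427 ≈ 1.240 mm/yr.

1.240 mm/yr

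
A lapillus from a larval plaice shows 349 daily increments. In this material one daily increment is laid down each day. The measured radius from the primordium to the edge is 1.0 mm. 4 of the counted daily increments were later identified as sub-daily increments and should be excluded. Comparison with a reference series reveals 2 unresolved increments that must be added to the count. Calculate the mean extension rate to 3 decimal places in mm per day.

Adjusted count: 349 − 4 + 2 = 347 daily increments.
Extension rate ≈ 1.0 / 347 = 0.003 mm per day.

0.003 mm per day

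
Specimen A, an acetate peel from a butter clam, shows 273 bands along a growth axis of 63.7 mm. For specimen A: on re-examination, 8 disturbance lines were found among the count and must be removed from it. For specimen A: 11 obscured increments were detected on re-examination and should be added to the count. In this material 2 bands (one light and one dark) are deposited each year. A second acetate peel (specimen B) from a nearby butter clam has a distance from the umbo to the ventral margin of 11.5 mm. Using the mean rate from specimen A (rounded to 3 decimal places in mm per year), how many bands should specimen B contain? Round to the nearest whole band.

Specimen A: adjusted count: 273 − 8 + 11 = 276 bands.
Specimen A: dividing by 2 bands per year: 276 / 2 = 138 years.
A: 63.7 mm over 138 years gives 63.7 / 138 ≈ 0.462 mm per year.
For B, 11.5 / 0.462 = 24.89 years; at 2 bands per year that is 24.89 × 2 ≈ 50 bands.

50 bands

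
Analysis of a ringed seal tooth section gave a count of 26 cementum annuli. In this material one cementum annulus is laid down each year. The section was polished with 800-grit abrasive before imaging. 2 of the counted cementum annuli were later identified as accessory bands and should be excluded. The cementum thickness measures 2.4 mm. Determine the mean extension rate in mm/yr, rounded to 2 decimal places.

0.10 mm/yr

Correcting the raw count gives 26 − 2 = 24 true cementum annuli.
2.4 mm over 24 years gives 2.4 / 24 ≈ 0.10 mm/yr.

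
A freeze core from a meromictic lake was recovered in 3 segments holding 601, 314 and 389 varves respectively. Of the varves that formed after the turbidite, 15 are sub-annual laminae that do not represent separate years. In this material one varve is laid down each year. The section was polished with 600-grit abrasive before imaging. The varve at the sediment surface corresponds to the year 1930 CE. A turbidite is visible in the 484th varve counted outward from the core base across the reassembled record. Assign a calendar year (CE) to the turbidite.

Total varves = 601 + 314 + 389 = 1304.
Between varve 484 and the sediment surface there are 1304 − 484 = 820 varves.
820 − 15 false = 805 true varves after the turbidite.
The varve at the sediment surface is 1930 CE, so the turbidite dates to 1930 − 805 = 1125 CE.

1125 CE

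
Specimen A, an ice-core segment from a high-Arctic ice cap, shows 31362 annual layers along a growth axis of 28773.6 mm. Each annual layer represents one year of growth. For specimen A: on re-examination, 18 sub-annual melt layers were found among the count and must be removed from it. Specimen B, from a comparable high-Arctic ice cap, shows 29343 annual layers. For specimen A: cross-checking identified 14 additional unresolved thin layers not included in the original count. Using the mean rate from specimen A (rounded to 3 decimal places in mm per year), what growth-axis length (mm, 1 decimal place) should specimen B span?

Specimen A: after corrections the count is 31362 − 18 + 14 = 31358 annual layers.
A: Extension rate ≈ 28773.6 / 31358 = 0.918 mm/year.
For B, 0.918 mm/year × 29343 years = 26936.9 mm.

26936.9 mm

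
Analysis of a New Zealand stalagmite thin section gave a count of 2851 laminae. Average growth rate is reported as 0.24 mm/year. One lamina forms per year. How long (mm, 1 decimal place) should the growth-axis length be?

2851 years of growth are recorded.
Predicted length = 0.24 mm/year × 2851 years = 684.2 mm.

684.2 mm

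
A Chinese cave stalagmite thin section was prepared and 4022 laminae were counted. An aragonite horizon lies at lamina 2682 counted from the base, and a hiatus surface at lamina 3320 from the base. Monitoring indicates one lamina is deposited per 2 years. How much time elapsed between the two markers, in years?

1276 years

3320 − 2682 = 638 laminae lie between the two events.
At 2 years per lamina, 638 × 2 = 1276 years.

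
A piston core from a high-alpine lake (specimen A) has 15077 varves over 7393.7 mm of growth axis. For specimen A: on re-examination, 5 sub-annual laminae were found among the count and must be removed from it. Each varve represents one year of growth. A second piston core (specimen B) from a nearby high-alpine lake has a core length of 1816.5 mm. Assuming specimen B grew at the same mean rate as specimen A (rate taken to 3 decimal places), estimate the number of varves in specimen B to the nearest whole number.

Specimen A: adjusted count: 15077 − 5 = 15072 varves.
A: Extension rate ≈ 7393.7 / 15072 = 0.491 mm/year.
B spans 1816.5 / 0.491 = 3699.59 years ≈ 3700 varves.

3700 varves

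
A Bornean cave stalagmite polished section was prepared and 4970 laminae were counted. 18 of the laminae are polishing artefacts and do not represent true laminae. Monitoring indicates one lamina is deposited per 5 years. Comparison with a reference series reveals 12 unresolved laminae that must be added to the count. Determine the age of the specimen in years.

Adjusted count: 4970 − 18 + 12 = 4964 laminae.
4964 laminae at 5 years each span 4964 × 5 = 24820 years.

24820 yr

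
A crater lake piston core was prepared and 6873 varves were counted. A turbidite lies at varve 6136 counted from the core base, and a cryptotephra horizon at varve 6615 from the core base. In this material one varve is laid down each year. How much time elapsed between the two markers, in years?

479 yr

6615 − 6136 = 479 varves lie between the two events.
One varve per year makes the interval 479 years.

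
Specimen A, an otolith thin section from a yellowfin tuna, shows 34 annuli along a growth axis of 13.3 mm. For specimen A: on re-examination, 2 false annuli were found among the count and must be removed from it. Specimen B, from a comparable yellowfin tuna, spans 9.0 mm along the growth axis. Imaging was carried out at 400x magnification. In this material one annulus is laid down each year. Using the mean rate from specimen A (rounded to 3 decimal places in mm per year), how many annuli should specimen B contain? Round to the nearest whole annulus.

22 annuli

Specimen A: correcting the raw count gives 34 − 2 = 32 true annuli.
A: Extension rate ≈ 13.3 / 32 = 0.416 mm/yr.
For B, 9.0 / 0.416 = 21.63 years ≈ 22 annuli.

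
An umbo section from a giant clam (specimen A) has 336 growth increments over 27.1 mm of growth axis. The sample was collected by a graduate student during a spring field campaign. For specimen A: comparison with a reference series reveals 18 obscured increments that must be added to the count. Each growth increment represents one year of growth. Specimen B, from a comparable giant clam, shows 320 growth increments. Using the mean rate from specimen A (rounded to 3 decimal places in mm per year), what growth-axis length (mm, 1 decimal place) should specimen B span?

24.6 mm

Specimen A: adjusted count: 336 + 18 = 354 growth increments.
A: Extension rate ≈ 27.1 / 354 = 0.077 mm/yr.
For B, 0.077 mm/year × 320 years = 24.6 mm.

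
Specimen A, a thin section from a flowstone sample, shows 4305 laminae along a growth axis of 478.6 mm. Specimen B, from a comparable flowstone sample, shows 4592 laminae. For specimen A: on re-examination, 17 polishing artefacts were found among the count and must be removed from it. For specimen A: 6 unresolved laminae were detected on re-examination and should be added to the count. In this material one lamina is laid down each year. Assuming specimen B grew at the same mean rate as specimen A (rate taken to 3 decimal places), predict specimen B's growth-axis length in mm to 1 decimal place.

509.7 mm

Specimen A: true lamina count = 4305 − 17 + 6 = 4294.
A: Mean rate = 478.6 mm / 4294 years ≈ 0.111 mm per year.
B's length ≈ 0.111 × 4592 = 509.7 mm.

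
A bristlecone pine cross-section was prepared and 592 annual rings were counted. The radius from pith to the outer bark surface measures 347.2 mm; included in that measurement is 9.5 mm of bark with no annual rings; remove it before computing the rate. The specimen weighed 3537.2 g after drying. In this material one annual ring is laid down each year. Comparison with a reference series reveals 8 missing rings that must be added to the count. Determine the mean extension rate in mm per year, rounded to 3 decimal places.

Correcting the raw count gives 592 + 8 = 600 true annual rings.
The growth record spans 347.2 − 9.5 = 337.7 mm.
Mean rate = 337.7 mm / 600 years ≈ 0.563 mm per year.

0.563 mm per year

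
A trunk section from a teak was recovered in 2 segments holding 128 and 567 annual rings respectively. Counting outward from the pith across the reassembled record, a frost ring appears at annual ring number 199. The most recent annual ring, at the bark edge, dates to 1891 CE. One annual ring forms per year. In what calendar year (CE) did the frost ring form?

1395 CE

Total annual rings = 128 + 567 = 695.
695 − 199 = 496 annual rings lie beyond the frost ring toward the bark edge.
1891 − 496 = 1395 CE.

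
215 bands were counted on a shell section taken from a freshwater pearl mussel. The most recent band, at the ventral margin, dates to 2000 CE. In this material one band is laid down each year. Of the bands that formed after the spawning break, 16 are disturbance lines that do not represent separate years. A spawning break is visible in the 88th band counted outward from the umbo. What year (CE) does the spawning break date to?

1889 CE

Between band 88 and the ventral margin there are 215 − 88 = 127 bands.
Removing the 16 false bands leaves 127 − 16 = 111 true bands beyond the spawning break.
2000 − 111 = 1889 CE.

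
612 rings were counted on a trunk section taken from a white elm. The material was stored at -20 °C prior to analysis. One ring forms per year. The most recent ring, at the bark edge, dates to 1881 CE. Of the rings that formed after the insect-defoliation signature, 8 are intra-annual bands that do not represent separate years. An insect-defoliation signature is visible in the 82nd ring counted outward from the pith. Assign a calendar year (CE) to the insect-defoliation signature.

1359 CE

612 − 82 = 530 rings lie beyond the insect-defoliation signature toward the bark edge.
Removing the 8 false rings leaves 530 − 8 = 522 true rings beyond the insect-defoliation signature.
Counting back 522 years from 1881 CE places the insect-defoliation signature in 1881 − 522 = 1359 CE.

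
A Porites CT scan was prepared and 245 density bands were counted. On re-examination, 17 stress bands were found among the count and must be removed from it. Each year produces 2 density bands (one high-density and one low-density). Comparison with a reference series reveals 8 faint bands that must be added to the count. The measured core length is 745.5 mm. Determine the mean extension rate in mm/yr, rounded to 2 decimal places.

Correcting the raw count gives 245 − 17 + 8 = 236 true density bands.
Dividing by 2 density bands per year: 236 / 2 = 118 years.
Mean rate = 745.5 mm / 118 years ≈ 6.32 mm/yr.

6.32 mm/yr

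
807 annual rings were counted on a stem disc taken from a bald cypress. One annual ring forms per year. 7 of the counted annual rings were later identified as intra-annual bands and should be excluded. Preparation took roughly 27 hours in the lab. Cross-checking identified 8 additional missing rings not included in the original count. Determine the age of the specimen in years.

True annual ring count = 807 − 7 + 8 = 808.
At one annual ring per year, that is 808 years.

808 yr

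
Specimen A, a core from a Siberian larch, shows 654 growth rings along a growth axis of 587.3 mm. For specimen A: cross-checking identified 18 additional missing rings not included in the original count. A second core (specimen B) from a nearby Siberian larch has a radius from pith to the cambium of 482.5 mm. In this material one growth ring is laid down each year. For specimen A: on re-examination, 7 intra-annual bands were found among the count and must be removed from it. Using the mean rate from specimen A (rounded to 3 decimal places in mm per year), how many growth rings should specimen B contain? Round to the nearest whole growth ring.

546 growth rings

Specimen A: correcting the raw count gives 654 − 7 + 18 = 665 true growth rings.
A: 587.3 mm over 665 years gives 587.3 / 665 ≈ 0.883 mm/yr.
B spans 482.5 / 0.883 = 546.43 years ≈ 546 growth rings.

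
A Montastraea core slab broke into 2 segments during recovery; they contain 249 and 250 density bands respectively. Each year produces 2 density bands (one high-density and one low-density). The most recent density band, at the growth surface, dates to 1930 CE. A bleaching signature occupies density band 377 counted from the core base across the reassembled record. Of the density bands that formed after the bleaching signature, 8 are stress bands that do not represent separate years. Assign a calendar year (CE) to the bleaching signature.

Total density bands = 249 + 250 = 499.
Between density band 377 and the growth surface there are 499 − 377 = 122 density bands.
Removing the 8 false density bands leaves 122 − 8 = 114 true density bands beyond the bleaching signature.
With 2 density bands per year, 114 / 2 = 57 years.
The density band at the growth surface is 1930 CE, so the bleaching signature dates to 1930 − 57 = 1873 CE.

1873 CE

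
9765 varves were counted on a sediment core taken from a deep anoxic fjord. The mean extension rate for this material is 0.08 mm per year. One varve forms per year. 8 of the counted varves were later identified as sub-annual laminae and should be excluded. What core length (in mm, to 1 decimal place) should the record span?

780.6 mm

After corrections the count is 9765 − 8 = 9757 varves.
Length ≈ 0.08 × 9757 = 780.6 mm.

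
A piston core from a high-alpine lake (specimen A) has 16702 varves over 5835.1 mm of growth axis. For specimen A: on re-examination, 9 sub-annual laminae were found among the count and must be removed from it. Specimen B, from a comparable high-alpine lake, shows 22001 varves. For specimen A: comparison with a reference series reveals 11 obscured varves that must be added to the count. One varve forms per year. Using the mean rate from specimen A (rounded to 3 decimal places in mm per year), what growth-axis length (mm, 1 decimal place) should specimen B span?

Specimen A: after corrections the count is 16702 − 9 + 11 = 16704 varves.
A: 5835.1 mm over 16704 years gives 5835.1 / 16704 ≈ 0.349 mm/year.
B's length ≈ 0.349 × 22001 = 7678.3 mm.

7678.3 mm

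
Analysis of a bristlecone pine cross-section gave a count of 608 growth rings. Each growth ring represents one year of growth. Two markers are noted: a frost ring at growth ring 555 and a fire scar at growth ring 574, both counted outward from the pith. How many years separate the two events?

The two markers are separated by 574 − 555 = 19 growth rings.
One growth ring per year makes the interval 19 years.

19 years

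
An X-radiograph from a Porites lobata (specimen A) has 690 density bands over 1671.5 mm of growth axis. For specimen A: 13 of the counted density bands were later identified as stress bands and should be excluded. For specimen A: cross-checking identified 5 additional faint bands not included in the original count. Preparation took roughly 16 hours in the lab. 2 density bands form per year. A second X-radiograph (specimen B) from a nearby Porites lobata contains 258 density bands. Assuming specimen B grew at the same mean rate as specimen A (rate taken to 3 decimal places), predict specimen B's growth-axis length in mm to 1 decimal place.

632.4 mm

Specimen A: correcting the raw count gives 690 − 13 + 5 = 682 true density bands.
Specimen A: with 2 density bands per year, 682 / 2 = 341 years.
A: Extension rate ≈ 1671.5 / 341 = 4.902 mm/yr.
Specimen B: dividing by 2 density bands per year: 258 / 2 = 129 years. Length of B = 4.902 × 129 = 632.4 mm.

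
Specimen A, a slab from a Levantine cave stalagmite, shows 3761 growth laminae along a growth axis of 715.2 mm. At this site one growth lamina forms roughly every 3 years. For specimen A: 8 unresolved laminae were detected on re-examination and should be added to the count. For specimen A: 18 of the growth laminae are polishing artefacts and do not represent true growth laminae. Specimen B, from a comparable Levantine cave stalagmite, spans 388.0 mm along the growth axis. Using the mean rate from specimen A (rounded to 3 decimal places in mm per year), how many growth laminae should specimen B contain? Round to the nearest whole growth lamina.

2021 growth laminae

Specimen A: true growth lamina count = 3761 − 18 + 8 = 3751.
Specimen A: multiplying by 3 years per growth lamina: 3751 × 3 = 11253 years.
A: 715.2 mm over 11253 years gives 715.2 / 11253 ≈ 0.064 mm/yr.
Specimen B: 388.0 mm / 0.064 mm per year = 6062.50 years; at 3 years per growth lamina that is 6062.50 / 3 ≈ 2021 growth laminae.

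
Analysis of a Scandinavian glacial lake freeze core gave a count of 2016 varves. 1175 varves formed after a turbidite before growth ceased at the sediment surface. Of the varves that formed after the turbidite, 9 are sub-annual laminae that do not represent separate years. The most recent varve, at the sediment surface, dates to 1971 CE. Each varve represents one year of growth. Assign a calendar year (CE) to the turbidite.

1175 varves formed after the turbidite.
Excluding 9 false varves: 1175 − 9 = 1166.
1971 − 1166 = 805 CE.

805 CE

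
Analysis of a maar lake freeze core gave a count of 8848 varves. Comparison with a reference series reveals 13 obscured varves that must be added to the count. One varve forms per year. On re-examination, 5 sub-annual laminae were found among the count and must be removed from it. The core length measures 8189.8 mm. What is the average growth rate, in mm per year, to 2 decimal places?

0.92 mm per year

After corrections the count is 8848 − 5 + 13 = 8856 varves.
Extension rate ≈ 8189.8 / 8856 = 0.92 mm per year.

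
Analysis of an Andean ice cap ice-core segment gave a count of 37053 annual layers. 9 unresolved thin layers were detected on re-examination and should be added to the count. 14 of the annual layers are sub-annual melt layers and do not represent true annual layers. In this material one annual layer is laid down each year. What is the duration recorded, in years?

37048 yr

Correcting the raw count gives 37053 − 14 + 9 = 37048 true annual layers.
One annual layer per year makes the duration 37048 years.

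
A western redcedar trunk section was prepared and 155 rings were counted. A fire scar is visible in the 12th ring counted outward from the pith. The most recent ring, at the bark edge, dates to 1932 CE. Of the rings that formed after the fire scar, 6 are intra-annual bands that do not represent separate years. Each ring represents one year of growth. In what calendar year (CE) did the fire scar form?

Between ring 12 and the bark edge there are 155 − 12 = 143 rings.
Excluding 6 false rings: 143 − 6 = 137.
1932 − 137 = 1795 CE.

1795 CE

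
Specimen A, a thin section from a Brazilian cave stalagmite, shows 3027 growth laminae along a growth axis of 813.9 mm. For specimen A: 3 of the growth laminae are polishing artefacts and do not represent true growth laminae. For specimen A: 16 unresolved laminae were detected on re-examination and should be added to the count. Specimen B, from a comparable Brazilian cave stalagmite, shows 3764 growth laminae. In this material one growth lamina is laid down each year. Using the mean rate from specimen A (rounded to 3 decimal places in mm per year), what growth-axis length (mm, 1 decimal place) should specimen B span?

Specimen A: adjusted count: 3027 − 3 + 16 = 3040 growth laminae.
A: 813.9 mm over 3040 years gives 813.9 / 3040 ≈ 0.268 mm per year.
Length of B = 0.268 × 3764 = 1008.8 mm.

1008.8 mm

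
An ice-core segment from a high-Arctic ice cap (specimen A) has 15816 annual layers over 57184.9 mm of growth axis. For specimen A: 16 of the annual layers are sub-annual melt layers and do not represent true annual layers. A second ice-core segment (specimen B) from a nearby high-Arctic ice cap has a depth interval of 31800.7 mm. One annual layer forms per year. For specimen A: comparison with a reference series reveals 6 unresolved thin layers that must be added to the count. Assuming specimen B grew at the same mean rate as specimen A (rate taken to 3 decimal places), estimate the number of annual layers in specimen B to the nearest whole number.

8790 annual layers

Specimen A: correcting the raw count gives 15816 − 16 + 6 = 15806 true annual layers.
A: Mean rate = 57184.9 mm / 15806 years ≈ 3.618 mm/year.
For B, 31800.7 / 3.618 = 8789.58 years ≈ 8790 annual layers.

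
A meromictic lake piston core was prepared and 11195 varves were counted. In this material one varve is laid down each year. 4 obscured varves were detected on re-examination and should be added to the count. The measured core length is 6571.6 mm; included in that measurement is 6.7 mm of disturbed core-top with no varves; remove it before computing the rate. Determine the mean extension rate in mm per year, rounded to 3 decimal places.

0.586 mm per year

Adjusted count: 11195 + 4 = 11199 varves.
Net length = 6571.6 − 6.7 = 6564.9 mm.
6564.9 mm over 11199 years gives 6564.9 / 11199 ≈ 0.586 mm per year.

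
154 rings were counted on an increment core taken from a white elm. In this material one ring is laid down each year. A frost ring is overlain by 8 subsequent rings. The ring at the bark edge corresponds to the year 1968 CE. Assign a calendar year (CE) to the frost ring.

1960 CE

8 rings post-date the frost ring.
The ring at the bark edge is 1968 CE, so the frost ring dates to 1968 − 8 = 1960 CE.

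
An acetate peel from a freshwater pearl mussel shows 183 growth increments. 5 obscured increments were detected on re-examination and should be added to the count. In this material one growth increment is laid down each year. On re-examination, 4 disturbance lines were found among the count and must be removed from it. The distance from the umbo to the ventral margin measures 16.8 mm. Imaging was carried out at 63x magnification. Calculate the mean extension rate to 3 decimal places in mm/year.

After corrections the count is 183 − 4 + 5 = 184 growth increments.
Extension rate ≈ 16.8 / 184 = 0.091 mm/year.

0.091 mm/year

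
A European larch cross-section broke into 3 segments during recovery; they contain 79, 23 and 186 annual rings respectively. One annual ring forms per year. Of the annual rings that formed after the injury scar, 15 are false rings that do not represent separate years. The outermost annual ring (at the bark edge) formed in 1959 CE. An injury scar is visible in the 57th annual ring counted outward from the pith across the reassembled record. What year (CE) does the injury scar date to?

Total annual rings = 79 + 23 + 186 = 288.
288 − 57 = 231 annual rings lie beyond the injury scar toward the bark edge.
Excluding 15 false annual rings: 231 − 15 = 216.
The annual ring at the bark edge is 1959 CE, so the injury scar dates to 1959 − 216 = 1743 CE.

1743 CE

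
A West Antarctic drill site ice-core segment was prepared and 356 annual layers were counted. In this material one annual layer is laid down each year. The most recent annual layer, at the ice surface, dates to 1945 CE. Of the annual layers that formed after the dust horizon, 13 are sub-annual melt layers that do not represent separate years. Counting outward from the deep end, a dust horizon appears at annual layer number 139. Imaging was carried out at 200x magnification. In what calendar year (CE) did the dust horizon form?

Between annual layer 139 and the ice surface there are 356 − 139 = 217 annual layers.
Removing the 13 false annual layers leaves 217 − 13 = 204 true annual layers beyond the dust horizon.
Counting back 204 years from 1945 CE places the dust horizon in 1945 − 204 = 1741 CE.

1741 CE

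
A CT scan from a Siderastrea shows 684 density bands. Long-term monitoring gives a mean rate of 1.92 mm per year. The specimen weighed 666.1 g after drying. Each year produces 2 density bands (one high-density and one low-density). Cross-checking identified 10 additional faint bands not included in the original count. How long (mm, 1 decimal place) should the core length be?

666.2 mm

True density band count = 684 + 10 = 694.
With 2 density bands per year, 694 / 2 = 347 years.
Predicted length = 1.92 mm/year × 347 years = 666.2 mm.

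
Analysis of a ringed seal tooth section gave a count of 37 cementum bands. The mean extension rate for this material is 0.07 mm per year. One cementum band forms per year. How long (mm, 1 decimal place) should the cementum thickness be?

2.6 mm

37 years of growth are recorded.
Length ≈ 0.07 × 37 = 2.6 mm.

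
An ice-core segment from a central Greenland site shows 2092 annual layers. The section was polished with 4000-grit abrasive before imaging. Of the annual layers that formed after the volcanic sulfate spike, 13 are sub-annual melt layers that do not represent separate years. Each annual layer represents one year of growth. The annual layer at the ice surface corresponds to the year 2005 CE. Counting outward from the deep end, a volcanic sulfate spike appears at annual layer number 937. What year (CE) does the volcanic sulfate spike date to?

The volcanic sulfate spike sits at annual layer 937 from the deep end, so 2092 − 937 = 1155 annual layers formed after it.
1155 − 13 false = 1142 true annual layers after the volcanic sulfate spike.
The annual layer at the ice surface is 2005 CE, so the volcanic sulfate spike dates to 2005 − 1142 = 863 CE.

863 CE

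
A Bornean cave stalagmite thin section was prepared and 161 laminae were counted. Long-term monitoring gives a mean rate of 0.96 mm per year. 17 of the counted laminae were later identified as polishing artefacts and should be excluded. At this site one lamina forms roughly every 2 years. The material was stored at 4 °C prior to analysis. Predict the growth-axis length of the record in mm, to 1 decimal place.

After corrections the count is 161 − 17 = 144 laminae.
144 laminae at 2 years each span 144 × 2 = 288 years.
Predicted length = 0.96 mm/year × 288 years = 276.5 mm.

276.5 mm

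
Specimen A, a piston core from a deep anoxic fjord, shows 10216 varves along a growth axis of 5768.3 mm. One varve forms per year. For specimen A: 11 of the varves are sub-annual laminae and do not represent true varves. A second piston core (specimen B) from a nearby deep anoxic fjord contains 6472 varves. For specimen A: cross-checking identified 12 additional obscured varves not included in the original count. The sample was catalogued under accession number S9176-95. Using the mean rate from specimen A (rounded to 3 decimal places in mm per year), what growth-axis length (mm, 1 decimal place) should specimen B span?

Specimen A: correcting the raw count gives 10216 − 11 + 12 = 10217 true varves.
A: 5768.3 mm over 10217 years gives 5768.3 / 10217 ≈ 0.565 mm/year.
Length of B = 0.565 × 6472 = 3656.7 mm.

3656.7 mm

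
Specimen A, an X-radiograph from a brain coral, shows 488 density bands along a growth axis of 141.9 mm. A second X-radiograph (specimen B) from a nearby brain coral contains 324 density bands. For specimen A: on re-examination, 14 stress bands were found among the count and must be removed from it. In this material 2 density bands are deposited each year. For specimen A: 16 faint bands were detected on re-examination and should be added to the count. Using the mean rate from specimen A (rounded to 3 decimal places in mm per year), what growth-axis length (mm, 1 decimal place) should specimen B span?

Specimen A: adjusted count: 488 − 14 + 16 = 490 density bands.
Specimen A: dividing by 2 density bands per year: 490 / 2 = 245 years.
A: Extension rate ≈ 141.9 / 245 = 0.579 mm/yr.
Specimen B: 324 density bands at 2 per year is 324 / 2 = 162 years. For B, 0.579 mm/year × 162 years = 93.8 mm.

93.8 mm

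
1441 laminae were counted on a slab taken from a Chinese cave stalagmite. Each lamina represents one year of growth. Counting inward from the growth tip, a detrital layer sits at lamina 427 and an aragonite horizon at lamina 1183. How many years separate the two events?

756 years

Separation: 1183 − 427 = 756 laminae.
At one lamina per year, 756 years elapsed between them.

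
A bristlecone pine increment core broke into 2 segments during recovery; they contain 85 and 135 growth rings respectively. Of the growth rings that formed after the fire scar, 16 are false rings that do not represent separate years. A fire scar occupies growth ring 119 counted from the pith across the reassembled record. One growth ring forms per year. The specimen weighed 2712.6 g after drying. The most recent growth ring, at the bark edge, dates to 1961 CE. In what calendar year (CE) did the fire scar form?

1876 CE

Total growth rings = 85 + 135 = 220.
The fire scar sits at growth ring 119 from the pith, so 220 − 119 = 101 growth rings formed after it.
Removing the 16 false growth rings leaves 101 − 16 = 85 true growth rings beyond the fire scar.
Counting back 85 years from 1961 CE places the fire scar in 1961 − 85 = 1876 CE.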